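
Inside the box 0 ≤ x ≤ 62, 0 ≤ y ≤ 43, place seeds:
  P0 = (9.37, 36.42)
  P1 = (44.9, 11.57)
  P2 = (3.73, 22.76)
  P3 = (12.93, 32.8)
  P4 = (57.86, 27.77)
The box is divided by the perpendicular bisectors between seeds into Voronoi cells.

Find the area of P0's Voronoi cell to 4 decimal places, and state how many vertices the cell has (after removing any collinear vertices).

1. box [0,62]×[0,43]: [(0, 0) (62, 0) (62, 43) (0, 43)]
2. ⊥bis P0·P1 via (27.135,23.995): [(0, 0) (10.3527, 0) (40.4273, 43) (0, 43)]  |A|=1091.7689
3. ⊥bis P0·P2 via (6.55,29.59): [(0, 32.2944) (25.5589, 21.7415) (40.4273, 43) (0, 43)]  |A|=566.5228
4. ⊥bis P0·P3 via (11.15,34.61): [(0, 32.2944) (6.1946, 29.7367) (19.6814, 43) (0, 43)]  |A|=163.6783
5. ⊥bis P0·P4 via (33.615,32.095): [(0, 32.2944) (6.1946, 29.7367) (19.6814, 43) (0, 43)]  |A|=163.6783
6. canonical 4-gon: [(0, 32.2944) (6.1946, 29.7367) (19.6814, 43) (0, 43)]
7. shoelace: 163.6783

Area of P0's cell: 163.6783 (4 vertices)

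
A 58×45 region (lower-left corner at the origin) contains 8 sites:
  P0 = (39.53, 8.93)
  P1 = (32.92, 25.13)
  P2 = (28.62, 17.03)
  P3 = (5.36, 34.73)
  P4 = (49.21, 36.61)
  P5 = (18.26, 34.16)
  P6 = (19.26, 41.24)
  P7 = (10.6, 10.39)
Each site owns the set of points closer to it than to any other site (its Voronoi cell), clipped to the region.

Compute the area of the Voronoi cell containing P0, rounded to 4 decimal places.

Area of P0's cell: 519.1008

1. box [0,58]×[0,45]: [(0, 0) (58, 0) (58, 45) (0, 45)]
2. ⊥bis P0·P1 via (36.225,17.03): [(0, 2.2493) (0, 0) (58, 0) (58, 25.9147)]  |A|=816.7573
3. ⊥bis P0·P2 via (34.075,12.98): [(37.4543, 17.5316) (24.4382, 0) (58, 0) (58, 25.9147)]  |A|=560.4147
4. ⊥bis P0·P3 via (22.445,21.83): [(37.4543, 17.5316) (24.4382, 0) (58, 0) (58, 25.9147)]  |A|=560.4147
5. ⊥bis P0·P4 via (44.37,22.77): [(47.5593, 21.6547) (37.4543, 17.5316) (24.4382, 0) (58, 0) (58, 18.0034)]  |A|=519.1149
6. ⊥bis P0·P5 via (28.895,21.545): [(47.5593, 21.6547) (37.4543, 17.5316) (24.4382, 0) (58, 0) (58, 18.0034)]  |A|=519.1149
7. ⊥bis P0·P6 via (29.395,25.085): [(47.5593, 21.6547) (37.4543, 17.5316) (24.4382, 0) (58, 0) (58, 18.0034)]  |A|=519.1149
8. ⊥bis P0·P7 via (25.065,9.66): [(47.5593, 21.6547) (37.4543, 17.5316) (24.5877, 0.2014) (24.5775, 0) (58, 0) (58, 18.0034)]  |A|=519.1008
9. canonical 6-gon: [(47.5593, 21.6547) (37.4543, 17.5316) (24.5877, 0.2014) (24.5775, 0) (58, 0) (58, 18.0034)]
10. shoelace: 519.1008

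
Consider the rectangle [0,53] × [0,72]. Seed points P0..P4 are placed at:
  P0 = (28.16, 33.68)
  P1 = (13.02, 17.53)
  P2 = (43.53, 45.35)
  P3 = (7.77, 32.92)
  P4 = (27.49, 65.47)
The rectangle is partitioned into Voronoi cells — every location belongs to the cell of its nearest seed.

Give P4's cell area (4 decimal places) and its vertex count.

Area of P4's cell: 856.8020 (6 vertices)

1. box [0,53]×[0,72]: [(0, 0) (53, 0) (53, 72) (0, 72)]
2. ⊥bis P4·P0 via (27.825,49.575): [(0, 48.9886) (53, 50.1056) (53, 72) (0, 72)]  |A|=1190.005
3. ⊥bis P4·P1 via (20.255,41.5): [(0, 48.9886) (53, 50.1056) (53, 72) (0, 72)]  |A|=1190.005
4. ⊥bis P4·P2 via (35.51,55.41): [(0, 48.9886) (28.2007, 49.5829) (53, 69.3533) (53, 72) (0, 72)]  |A|=951.34
5. ⊥bis P4·P3 via (17.63,49.195): [(0, 59.8759) (17.3666, 49.3546) (28.2007, 49.5829) (53, 69.3533) (53, 72) (0, 72)]  |A|=856.802
6. canonical 6-gon: [(0, 59.8759) (17.3666, 49.3546) (28.2007, 49.5829) (53, 69.3533) (53, 72) (0, 72)]
7. shoelace: 856.802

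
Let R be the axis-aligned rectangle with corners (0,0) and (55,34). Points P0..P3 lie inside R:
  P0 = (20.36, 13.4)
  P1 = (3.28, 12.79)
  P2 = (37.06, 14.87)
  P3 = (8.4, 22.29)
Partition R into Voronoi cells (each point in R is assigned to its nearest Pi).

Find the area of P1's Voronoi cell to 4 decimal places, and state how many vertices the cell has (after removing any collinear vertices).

1. box [0,55]×[0,34]: [(0, 0) (55, 0) (55, 34) (0, 34)]
2. ⊥bis P1·P0 via (11.82,13.095): [(0, 0) (12.2877, 0) (11.0734, 34) (0, 34)]  |A|=397.1382
3. ⊥bis P1·P2 via (20.17,13.83): [(0, 0) (12.2877, 0) (11.0734, 34) (0, 34)]  |A|=397.1382
4. ⊥bis P1·P3 via (5.84,17.54): [(0, 20.6875) (0, 0) (12.2877, 0) (11.7755, 14.3411)]  |A|=209.9118
5. canonical 4-gon: [(0, 20.6875) (0, 0) (12.2877, 0) (11.7755, 14.3411)]
6. shoelace: 209.9118

Area of P1's cell: 209.9118 (4 vertices)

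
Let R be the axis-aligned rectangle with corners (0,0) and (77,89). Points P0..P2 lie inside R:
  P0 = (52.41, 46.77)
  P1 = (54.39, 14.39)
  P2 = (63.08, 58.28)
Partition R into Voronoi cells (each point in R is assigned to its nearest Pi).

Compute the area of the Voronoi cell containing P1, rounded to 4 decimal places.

1. box [0,77]×[0,89]: [(0, 0) (77, 0) (77, 89) (0, 89)]
2. ⊥bis P1·P0 via (53.4,30.58): [(0, 27.3147) (0, 0) (77, 0) (77, 32.0231)]  |A|=2284.5039
3. ⊥bis P1·P2 via (58.735,36.335): [(0, 27.3147) (0, 0) (77, 0) (77, 32.0231)]  |A|=2284.5039
4. canonical 4-gon: [(0, 27.3147) (0, 0) (77, 0) (77, 32.0231)]
5. shoelace: 2284.5039

Area of P1's cell: 2284.5039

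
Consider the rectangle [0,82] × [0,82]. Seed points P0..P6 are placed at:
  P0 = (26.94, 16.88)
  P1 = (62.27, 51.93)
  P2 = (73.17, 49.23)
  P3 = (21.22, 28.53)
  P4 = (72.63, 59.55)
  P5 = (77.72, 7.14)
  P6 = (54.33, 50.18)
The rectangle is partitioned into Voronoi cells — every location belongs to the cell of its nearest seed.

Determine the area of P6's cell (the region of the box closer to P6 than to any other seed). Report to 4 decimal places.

Area of P6's cell: 1651.0895

1. box [0,82]×[0,82]: [(0, 0) (82, 0) (82, 82) (0, 82)]
2. ⊥bis P6·P0 via (40.635,33.53): [(0, 66.9532) (81.3998, 0) (82, 0) (82, 82) (0, 82)]  |A|=3999.01
3. ⊥bis P6·P1 via (58.3,51.055): [(0, 66.9532) (66.9294, 11.9023) (51.4796, 82) (0, 82)]  |A|=2307.8386
4. ⊥bis P6·P2 via (63.75,49.705): [(0, 66.9532) (62.0463, 15.9187) (62.7907, 30.6801) (51.4796, 82) (0, 82)]  |A|=2270.3034
5. ⊥bis P6·P3 via (37.775,39.355): [(42.6881, 31.8413) (62.0463, 15.9187) (62.7907, 30.6801) (51.4796, 82) (9.8902, 82)]  |A|=1701.1034
6. ⊥bis P6·P4 via (63.48,54.865): [(42.6881, 31.8413) (62.0463, 15.9187) (62.7907, 30.6801) (52.9106, 75.5075) (49.5863, 82) (9.8902, 82)]  |A|=1694.9571
7. ⊥bis P6·P5 via (66.025,28.66): [(42.6881, 31.8413) (54.3016, 22.2889) (62.5948, 26.7959) (62.7907, 30.6801) (52.9106, 75.5075) (49.5863, 82) (9.8902, 82)]  |A|=1651.0895
8. canonical 7-gon: [(42.6881, 31.8413) (54.3016, 22.2889) (62.5948, 26.7959) (62.7907, 30.6801) (52.9106, 75.5075) (49.5863, 82) (9.8902, 82)]
9. shoelace: 1651.0895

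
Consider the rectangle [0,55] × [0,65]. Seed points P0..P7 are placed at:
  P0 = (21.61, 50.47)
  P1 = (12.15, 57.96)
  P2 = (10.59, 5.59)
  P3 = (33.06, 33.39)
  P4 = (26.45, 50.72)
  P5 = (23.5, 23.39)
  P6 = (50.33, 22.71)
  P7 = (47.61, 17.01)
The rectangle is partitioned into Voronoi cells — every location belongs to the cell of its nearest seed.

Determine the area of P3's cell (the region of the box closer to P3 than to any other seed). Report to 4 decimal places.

Area of P3's cell: 459.7254

1. box [0,55]×[0,65]: [(0, 0) (55, 0) (55, 65) (0, 65)]
2. ⊥bis P3·P0 via (27.335,41.93): [(0, 23.6053) (0, 0) (55, 0) (55, 60.4759)]  |A|=2312.2337
3. ⊥bis P3·P1 via (22.605,45.675): [(0, 23.6053) (0, 0) (55, 0) (55, 60.4759)]  |A|=2312.2337
4. ⊥bis P3·P2 via (21.825,19.49): [(9.147, 29.7373) (45.9381, 0) (55, 0) (55, 60.4759)]  |A|=1521.2374
5. ⊥bis P3·P4 via (29.755,42.055): [(24.5732, 40.0786) (9.147, 29.7373) (45.9381, 0) (55, 0) (55, 51.6839)]  |A|=1387.4814
6. ⊥bis P3·P5 via (28.28,28.39): [(24.5732, 40.0786) (19.5652, 36.7213) (55, 2.8457) (55, 51.6839)]  |A|=887.3016
7. ⊥bis P3·P6 via (41.695,28.05): [(24.5732, 40.0786) (19.5652, 36.7213) (36.8429, 20.2039) (55, 49.5647) (55, 51.6839)]  |A|=463.1595
8. ⊥bis P3·P7 via (40.335,25.2): [(24.5732, 40.0786) (19.5652, 36.7213) (35.8158, 21.1857) (39.4419, 24.4067) (55, 49.5647) (55, 51.6839)]  |A|=459.7254
9. canonical 6-gon: [(24.5732, 40.0786) (19.5652, 36.7213) (35.8158, 21.1857) (39.4419, 24.4067) (55, 49.5647) (55, 51.6839)]
10. shoelace: 459.7254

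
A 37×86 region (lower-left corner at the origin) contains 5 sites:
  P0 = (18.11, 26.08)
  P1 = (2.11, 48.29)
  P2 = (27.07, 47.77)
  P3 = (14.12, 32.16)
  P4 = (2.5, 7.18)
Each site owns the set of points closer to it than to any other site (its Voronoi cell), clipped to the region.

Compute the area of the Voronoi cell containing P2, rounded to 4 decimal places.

1. box [0,37]×[0,86]: [(0, 0) (37, 0) (37, 86) (0, 86)]
2. ⊥bis P2·P0 via (22.59,36.925): [(0, 46.2568) (37, 30.9723) (37, 86) (0, 86)]  |A|=1753.2615
3. ⊥bis P2·P1 via (14.59,48.03): [(14.4289, 40.2963) (37, 30.9723) (37, 86) (15.381, 86)]  |A|=1115.0513
4. ⊥bis P2·P3 via (20.595,39.965): [(14.5269, 44.9991) (25.9152, 35.5514) (37, 30.9723) (37, 86) (15.381, 86)]  |A|=1087.8099
5. ⊥bis P2·P4 via (14.785,27.475): [(14.5269, 44.9991) (25.9152, 35.5514) (37, 30.9723) (37, 86) (15.381, 86)]  |A|=1087.8099
6. canonical 5-gon: [(14.5269, 44.9991) (25.9152, 35.5514) (37, 30.9723) (37, 86) (15.381, 86)]
7. shoelace: 1087.8099

Area of P2's cell: 1087.8099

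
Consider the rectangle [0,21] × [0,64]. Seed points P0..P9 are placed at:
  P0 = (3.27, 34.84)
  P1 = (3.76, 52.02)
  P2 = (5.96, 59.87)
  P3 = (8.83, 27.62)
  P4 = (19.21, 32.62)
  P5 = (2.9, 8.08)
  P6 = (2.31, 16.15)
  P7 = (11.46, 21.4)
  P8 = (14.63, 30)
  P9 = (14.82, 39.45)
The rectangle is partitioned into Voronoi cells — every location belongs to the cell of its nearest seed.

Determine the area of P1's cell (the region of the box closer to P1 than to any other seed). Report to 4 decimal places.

1. box [0,21]×[0,64]: [(0, 0) (21, 0) (21, 64) (0, 64)]
2. ⊥bis P1·P0 via (3.515,43.43): [(0, 43.5303) (21, 42.9313) (21, 64) (0, 64)]  |A|=436.1537
3. ⊥bis P1·P2 via (4.86,55.945): [(0, 57.307) (0, 43.5303) (21, 42.9313) (21, 51.4217)]  |A|=233.8053
4. ⊥bis P1·P3 via (6.295,39.82): [(0, 57.307) (0, 43.5303) (21, 42.9313) (21, 51.4217)]  |A|=233.8053
5. ⊥bis P1·P4 via (11.485,42.32): [(0, 57.307) (0, 43.5303) (12.555, 43.1722) (21, 49.8977) (21, 51.4217)]  |A|=204.3899
6. ⊥bis P1·P5 via (3.33,30.05): [(0, 57.307) (0, 43.5303) (12.555, 43.1722) (21, 49.8977) (21, 51.4217)]  |A|=204.3899
7. ⊥bis P1·P6 via (3.035,34.085): [(0, 57.307) (0, 43.5303) (12.555, 43.1722) (21, 49.8977) (21, 51.4217)]  |A|=204.3899
8. ⊥bis P1·P7 via (7.61,36.71): [(0, 57.307) (0, 43.5303) (12.555, 43.1722) (21, 49.8977) (21, 51.4217)]  |A|=204.3899
9. ⊥bis P1·P8 via (9.195,41.01): [(0, 57.307) (0, 43.5303) (12.555, 43.1722) (21, 49.8977) (21, 51.4217)]  |A|=204.3899
10. ⊥bis P1·P9 via (9.29,45.735): [(17.0206, 52.5369) (0, 57.307) (0, 43.5303) (6.5712, 43.3428)]  |A|=148.432
11. canonical 4-gon: [(17.0206, 52.5369) (0, 57.307) (0, 43.5303) (6.5712, 43.3428)]
12. shoelace: 148.432

Area of P1's cell: 148.4320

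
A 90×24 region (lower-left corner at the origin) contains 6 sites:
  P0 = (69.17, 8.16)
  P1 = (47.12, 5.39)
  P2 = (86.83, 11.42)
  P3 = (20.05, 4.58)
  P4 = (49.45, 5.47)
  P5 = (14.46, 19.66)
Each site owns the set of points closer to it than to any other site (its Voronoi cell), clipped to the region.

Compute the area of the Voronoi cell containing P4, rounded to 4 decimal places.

1. box [0,90]×[0,24]: [(0, 0) (90, 0) (90, 24) (0, 24)]
2. ⊥bis P4·P0 via (59.31,6.815): [(0, 0) (60.2396, 0) (56.9658, 24) (0, 24)]  |A|=1406.4652
3. ⊥bis P4·P1 via (48.285,5.43): [(48.4714, 0) (60.2396, 0) (56.9658, 24) (47.6474, 24)]  |A|=253.0391
4. ⊥bis P4·P2 via (68.14,8.445): [(48.4714, 0) (60.2396, 0) (56.9658, 24) (47.6474, 24)]  |A|=253.0391
5. ⊥bis P4·P3 via (34.75,5.025): [(48.4714, 0) (60.2396, 0) (56.9658, 24) (47.6474, 24)]  |A|=253.0391
6. ⊥bis P4·P5 via (31.955,12.565): [(48.4714, 0) (60.2396, 0) (56.9658, 24) (47.6474, 24)]  |A|=253.0391
7. canonical 4-gon: [(48.4714, 0) (60.2396, 0) (56.9658, 24) (47.6474, 24)]
8. shoelace: 253.0391

Area of P4's cell: 253.0391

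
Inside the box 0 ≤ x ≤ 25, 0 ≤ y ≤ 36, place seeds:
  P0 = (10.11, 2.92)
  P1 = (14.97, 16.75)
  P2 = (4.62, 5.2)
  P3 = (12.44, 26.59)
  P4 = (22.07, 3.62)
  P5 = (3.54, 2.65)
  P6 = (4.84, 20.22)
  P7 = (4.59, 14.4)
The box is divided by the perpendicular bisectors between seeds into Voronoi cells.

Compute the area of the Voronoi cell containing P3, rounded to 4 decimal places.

1. box [0,25]×[0,36]: [(0, 0) (25, 0) (25, 36) (0, 36)]
2. ⊥bis P3·P0 via (11.275,14.755): [(0, 15.8649) (25, 13.404) (25, 36) (0, 36)]  |A|=534.1396
3. ⊥bis P3·P1 via (13.705,21.67): [(0, 18.1463) (25, 24.5741) (25, 36) (0, 36)]  |A|=365.9956
4. ⊥bis P3·P2 via (8.53,15.895): [(0, 19.0135) (1.3927, 18.5043) (25, 24.5741) (25, 36) (0, 36)]  |A|=365.3917
5. ⊥bis P3·P4 via (17.255,15.105): [(0, 19.0135) (1.3927, 18.5043) (25, 24.5741) (25, 36) (0, 36)]  |A|=365.3917
6. ⊥bis P3·P5 via (7.99,14.62): [(0, 19.0135) (1.3927, 18.5043) (25, 24.5741) (25, 36) (0, 36)]  |A|=365.3917
7. ⊥bis P3·P6 via (8.64,23.405): [(0, 33.7133) (10.7344, 20.9062) (25, 24.5741) (25, 36) (0, 36)]  |A|=282.4442
8. ⊥bis P3·P7 via (8.515,20.495): [(0, 33.7133) (10.7344, 20.9062) (25, 24.5741) (25, 36) (0, 36)]  |A|=282.4442
9. canonical 5-gon: [(0, 33.7133) (10.7344, 20.9062) (25, 24.5741) (25, 36) (0, 36)]
10. shoelace: 282.4442

Area of P3's cell: 282.4442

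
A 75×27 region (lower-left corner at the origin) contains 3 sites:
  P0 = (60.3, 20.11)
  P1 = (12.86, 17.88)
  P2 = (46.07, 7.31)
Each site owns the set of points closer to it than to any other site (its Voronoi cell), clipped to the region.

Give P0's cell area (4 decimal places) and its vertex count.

1. box [0,75]×[0,27]: [(0, 0) (75, 0) (75, 27) (0, 27)]
2. ⊥bis P0·P1 via (36.58,18.995): [(37.4729, 0) (75, 0) (75, 27) (36.2037, 27)]  |A|=1030.3658
3. ⊥bis P0·P2 via (53.185,13.71): [(65.5173, 0) (75, 0) (75, 27) (41.2305, 27)]  |A|=583.9048
4. canonical 4-gon: [(65.5173, 0) (75, 0) (75, 27) (41.2305, 27)]
5. shoelace: 583.9048

Area of P0's cell: 583.9048 (4 vertices)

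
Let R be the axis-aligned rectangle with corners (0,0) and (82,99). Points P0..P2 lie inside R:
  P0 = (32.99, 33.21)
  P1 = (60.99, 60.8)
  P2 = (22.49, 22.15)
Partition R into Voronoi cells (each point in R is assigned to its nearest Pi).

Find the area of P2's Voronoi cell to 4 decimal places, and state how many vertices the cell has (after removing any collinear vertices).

1. box [0,82]×[0,99]: [(0, 0) (82, 0) (82, 99) (0, 99)]
2. ⊥bis P2·P0 via (27.74,27.68): [(0, 54.0154) (0, 0) (56.8963, 0)]  |A|=1536.6385
3. ⊥bis P2·P1 via (41.74,41.475): [(0, 54.0154) (0, 0) (56.8963, 0)]  |A|=1536.6385
4. canonical 3-gon: [(0, 54.0154) (0, 0) (56.8963, 0)]
5. shoelace: 1536.6385

Area of P2's cell: 1536.6385 (3 vertices)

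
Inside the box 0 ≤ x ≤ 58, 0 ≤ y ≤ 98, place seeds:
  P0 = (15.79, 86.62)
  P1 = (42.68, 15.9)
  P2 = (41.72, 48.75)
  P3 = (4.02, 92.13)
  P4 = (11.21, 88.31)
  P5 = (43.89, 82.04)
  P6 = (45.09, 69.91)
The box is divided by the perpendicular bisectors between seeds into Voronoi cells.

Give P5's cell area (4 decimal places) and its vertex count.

Area of P5's cell: 614.5451 (4 vertices)

1. box [0,58]×[0,98]: [(0, 0) (58, 0) (58, 98) (0, 98)]
2. ⊥bis P5·P0 via (29.84,84.33): [(16.0951, 0) (58, 0) (58, 98) (32.0681, 98)]  |A|=3324.0045
3. ⊥bis P5·P1 via (43.285,48.97): [(24.1338, 49.3204) (58, 48.7008) (58, 98) (32.0681, 98)]  |A|=1465.9669
4. ⊥bis P5·P2 via (42.805,65.395): [(26.9225, 66.4303) (58, 64.4045) (58, 98) (32.0681, 98)]  |A|=931.3629
5. ⊥bis P5·P3 via (23.955,87.085): [(26.9225, 66.4303) (58, 64.4045) (58, 98) (32.0681, 98)]  |A|=931.3629
6. ⊥bis P5·P4 via (27.55,85.175): [(26.9225, 66.4303) (58, 64.4045) (58, 98) (32.0681, 98)]  |A|=931.3629
7. ⊥bis P5·P6 via (44.49,75.975): [(28.2158, 74.365) (58, 77.3115) (58, 98) (32.0681, 98)]  |A|=614.5451
8. canonical 4-gon: [(28.2158, 74.365) (58, 77.3115) (58, 98) (32.0681, 98)]
9. shoelace: 614.5451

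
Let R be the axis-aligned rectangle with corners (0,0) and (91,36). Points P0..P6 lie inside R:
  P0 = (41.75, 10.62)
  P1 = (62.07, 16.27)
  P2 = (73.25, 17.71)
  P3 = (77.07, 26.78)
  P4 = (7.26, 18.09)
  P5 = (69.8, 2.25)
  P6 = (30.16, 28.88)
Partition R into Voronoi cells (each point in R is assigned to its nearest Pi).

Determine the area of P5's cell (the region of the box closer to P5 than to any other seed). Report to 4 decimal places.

Area of P5's cell: 279.2434

1. box [0,91]×[0,36]: [(0, 0) (91, 0) (91, 36) (0, 36)]
2. ⊥bis P5·P0 via (55.775,6.435): [(53.8548, 0) (91, 0) (91, 36) (64.5971, 36)]  |A|=1143.8659
3. ⊥bis P5·P1 via (65.935,9.26): [(54.7833, 3.1114) (53.8548, 0) (91, 0) (91, 23.0797)]  |A|=475.7234
4. ⊥bis P5·P2 via (71.525,9.98): [(68.4752, 10.6606) (54.7833, 3.1114) (53.8548, 0) (91, 0) (91, 5.634)]  |A|=279.2434
5. ⊥bis P5·P3 via (73.435,14.515): [(68.4752, 10.6606) (54.7833, 3.1114) (53.8548, 0) (91, 0) (91, 5.634)]  |A|=279.2434
6. ⊥bis P5·P4 via (38.53,10.17): [(68.4752, 10.6606) (54.7833, 3.1114) (53.8548, 0) (91, 0) (91, 5.634)]  |A|=279.2434
7. ⊥bis P5·P6 via (49.98,15.565): [(68.4752, 10.6606) (54.7833, 3.1114) (53.8548, 0) (91, 0) (91, 5.634)]  |A|=279.2434
8. canonical 5-gon: [(68.4752, 10.6606) (54.7833, 3.1114) (53.8548, 0) (91, 0) (91, 5.634)]
9. shoelace: 279.2434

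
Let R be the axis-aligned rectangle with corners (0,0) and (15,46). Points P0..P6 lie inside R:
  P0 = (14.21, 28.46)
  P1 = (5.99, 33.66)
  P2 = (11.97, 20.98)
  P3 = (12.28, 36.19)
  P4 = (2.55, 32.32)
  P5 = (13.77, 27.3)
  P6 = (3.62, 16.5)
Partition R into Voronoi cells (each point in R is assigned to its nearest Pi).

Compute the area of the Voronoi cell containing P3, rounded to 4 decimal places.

1. box [0,15]×[0,46]: [(0, 0) (15, 0) (15, 46) (0, 46)]
2. ⊥bis P3·P0 via (13.245,32.325): [(0, 29.018) (15, 32.7632) (15, 46) (0, 46)]  |A|=226.6409
3. ⊥bis P3·P1 via (9.135,34.925): [(10.4604, 31.6298) (15, 32.7632) (15, 46) (4.6803, 46)]  |A|=104.1927
4. ⊥bis P3·P2 via (12.125,28.585): [(10.4604, 31.6298) (15, 32.7632) (15, 46) (4.6803, 46)]  |A|=104.1927
5. ⊥bis P3·P4 via (7.415,34.255): [(10.4604, 31.6298) (15, 32.7632) (15, 46) (4.6803, 46)]  |A|=104.1927
6. ⊥bis P3·P5 via (13.025,31.745): [(10.4604, 31.6298) (15, 32.7632) (15, 46) (4.6803, 46)]  |A|=104.1927
7. ⊥bis P3·P6 via (7.95,26.345): [(10.4604, 31.6298) (15, 32.7632) (15, 46) (4.6803, 46)]  |A|=104.1927
8. canonical 4-gon: [(10.4604, 31.6298) (15, 32.7632) (15, 46) (4.6803, 46)]
9. shoelace: 104.1927

Area of P3's cell: 104.1927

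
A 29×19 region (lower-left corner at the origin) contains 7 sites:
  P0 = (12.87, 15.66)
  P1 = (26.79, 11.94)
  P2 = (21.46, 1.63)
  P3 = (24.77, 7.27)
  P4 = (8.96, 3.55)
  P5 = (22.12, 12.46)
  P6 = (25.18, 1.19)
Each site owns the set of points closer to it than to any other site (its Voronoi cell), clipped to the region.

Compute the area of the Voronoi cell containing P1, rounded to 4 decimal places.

1. box [0,29]×[0,19]: [(0, 0) (29, 0) (29, 19) (0, 19)]
2. ⊥bis P1·P0 via (19.83,13.8): [(16.1421, 0) (29, 0) (29, 19) (21.2197, 19)]  |A|=196.0636
3. ⊥bis P1·P2 via (24.125,6.785): [(18.7042, 9.5874) (29, 4.2648) (29, 19) (21.2197, 19)]  |A|=112.4721
4. ⊥bis P1·P3 via (25.78,9.605): [(19.4416, 12.3467) (29, 8.2122) (29, 19) (21.2197, 19)]  |A|=77.4397
5. ⊥bis P1·P4 via (17.875,7.745): [(19.4416, 12.3467) (29, 8.2122) (29, 19) (21.2197, 19)]  |A|=77.4397
6. ⊥bis P1·P5 via (24.455,12.2): [(24.2402, 10.271) (29, 8.2122) (29, 19) (25.2122, 19)]  |A|=42.2057
7. ⊥bis P1·P6 via (25.985,6.565): [(24.2402, 10.271) (29, 8.2122) (29, 19) (25.2122, 19)]  |A|=42.2057
8. canonical 4-gon: [(24.2402, 10.271) (29, 8.2122) (29, 19) (25.2122, 19)]
9. shoelace: 42.2057

Area of P1's cell: 42.2057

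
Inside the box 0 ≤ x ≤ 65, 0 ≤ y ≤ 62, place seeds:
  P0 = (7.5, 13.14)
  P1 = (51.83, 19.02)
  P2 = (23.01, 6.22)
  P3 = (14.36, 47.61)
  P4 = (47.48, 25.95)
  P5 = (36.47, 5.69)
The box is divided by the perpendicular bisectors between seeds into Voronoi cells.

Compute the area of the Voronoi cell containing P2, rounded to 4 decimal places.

Area of P2's cell: 346.1316

1. box [0,65]×[0,62]: [(0, 0) (65, 0) (65, 62) (0, 62)]
2. ⊥bis P2·P0 via (15.255,9.68): [(10.9361, 0) (65, 0) (65, 62) (38.5983, 62)]  |A|=2494.4329
3. ⊥bis P2·P1 via (37.42,12.62): [(27.0171, 36.0428) (10.9361, 0) (43.025, 0)]  |A|=578.2856
4. ⊥bis P2·P3 via (18.685,26.915): [(30.0191, 29.2837) (23.3827, 27.8968) (10.9361, 0) (43.025, 0)]  |A|=553.7758
5. ⊥bis P2·P4 via (35.245,16.085): [(36.6611, 14.3287) (25.384, 28.315) (23.3827, 27.8968) (10.9361, 0) (43.025, 0)]  |A|=515.9003
6. ⊥bis P2·P5 via (29.74,5.955): [(30.3766, 22.123) (25.384, 28.315) (23.3827, 27.8968) (10.9361, 0) (29.5055, 0)]  |A|=346.1316
7. canonical 5-gon: [(30.3766, 22.123) (25.384, 28.315) (23.3827, 27.8968) (10.9361, 0) (29.5055, 0)]
8. shoelace: 346.1316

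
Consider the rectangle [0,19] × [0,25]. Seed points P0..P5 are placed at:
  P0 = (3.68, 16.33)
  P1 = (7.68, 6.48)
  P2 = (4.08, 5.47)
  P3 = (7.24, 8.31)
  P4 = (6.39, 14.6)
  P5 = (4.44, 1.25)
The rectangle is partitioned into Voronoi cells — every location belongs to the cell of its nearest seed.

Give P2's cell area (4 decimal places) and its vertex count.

1. box [0,19]×[0,25]: [(0, 0) (19, 0) (19, 25) (0, 25)]
2. ⊥bis P2·P0 via (3.88,10.9): [(0, 10.7571) (0, 0) (19, 0) (19, 11.4569)]  |A|=211.033
3. ⊥bis P2·P1 via (5.88,5.975): [(4.4919, 10.9225) (0, 10.7571) (0, 0) (7.5563, 0)]  |A|=65.4272
4. ⊥bis P2·P3 via (5.66,6.89): [(5.6066, 6.9494) (2.1145, 10.835) (0, 10.7571) (0, 0) (7.5563, 0)]  |A|=60.6555
5. ⊥bis P2·P4 via (5.235,10.035): [(5.6066, 6.9494) (2.1267, 10.8214) (2.0785, 10.8336) (0, 10.7571) (0, 0) (7.5563, 0)]  |A|=60.6552
6. ⊥bis P2·P5 via (4.26,3.36): [(6.5586, 3.5561) (5.6066, 6.9494) (2.1267, 10.8214) (2.0785, 10.8336) (0, 10.7571) (0, 2.9966)]  |A|=37.393
7. canonical 6-gon: [(6.5586, 3.5561) (5.6066, 6.9494) (2.1267, 10.8214) (2.0785, 10.8336) (0, 10.7571) (0, 2.9966)]
8. shoelace: 37.393

Area of P2's cell: 37.3930 (6 vertices)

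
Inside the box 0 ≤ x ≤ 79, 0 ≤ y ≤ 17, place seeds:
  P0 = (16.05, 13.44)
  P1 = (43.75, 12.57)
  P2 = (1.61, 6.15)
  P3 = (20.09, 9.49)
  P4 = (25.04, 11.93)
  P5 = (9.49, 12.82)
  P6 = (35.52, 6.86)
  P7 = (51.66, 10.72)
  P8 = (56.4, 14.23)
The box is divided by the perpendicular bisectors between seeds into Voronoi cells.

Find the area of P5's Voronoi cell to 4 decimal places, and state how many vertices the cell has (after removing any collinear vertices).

1. box [0,79]×[0,17]: [(0, 0) (79, 0) (79, 17) (0, 17)]
2. ⊥bis P5·P0 via (12.77,13.13): [(0, 0) (14.0109, 0) (12.4042, 17) (0, 17)]  |A|=224.5291
3. ⊥bis P5·P1 via (26.62,12.695): [(0, 0) (14.0109, 0) (12.4042, 17) (0, 17)]  |A|=224.5291
4. ⊥bis P5·P2 via (5.55,9.485): [(0, 16.0418) (13.5785, 0) (14.0109, 0) (12.4042, 17) (0, 17)]  |A|=115.6167
5. ⊥bis P5·P3 via (14.79,11.155): [(0, 16.0418) (11.9063, 1.9756) (13.3807, 6.6688) (12.4042, 17) (0, 17)]  |A|=108.7944
6. ⊥bis P5·P4 via (17.265,12.375): [(0, 16.0418) (11.9063, 1.9756) (13.3807, 6.6688) (12.4042, 17) (0, 17)]  |A|=108.7944
7. ⊥bis P5·P6 via (22.505,9.84): [(0, 16.0418) (11.9063, 1.9756) (13.3807, 6.6688) (12.4042, 17) (0, 17)]  |A|=108.7944
8. ⊥bis P5·P7 via (30.575,11.77): [(0, 16.0418) (11.9063, 1.9756) (13.3807, 6.6688) (12.4042, 17) (0, 17)]  |A|=108.7944
9. ⊥bis P5·P8 via (32.945,13.525): [(0, 16.0418) (11.9063, 1.9756) (13.3807, 6.6688) (12.4042, 17) (0, 17)]  |A|=108.7944
10. canonical 5-gon: [(0, 16.0418) (11.9063, 1.9756) (13.3807, 6.6688) (12.4042, 17) (0, 17)]
11. shoelace: 108.7944

Area of P5's cell: 108.7944 (5 vertices)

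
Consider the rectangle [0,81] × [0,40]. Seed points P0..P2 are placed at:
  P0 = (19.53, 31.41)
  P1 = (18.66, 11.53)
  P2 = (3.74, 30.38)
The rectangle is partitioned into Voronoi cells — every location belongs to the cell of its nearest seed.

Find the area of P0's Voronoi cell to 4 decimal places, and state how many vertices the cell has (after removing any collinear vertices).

Area of P0's cell: 1367.9659 (4 vertices)

1. box [0,81]×[0,40]: [(0, 0) (81, 0) (81, 40) (0, 40)]
2. ⊥bis P0·P1 via (19.095,21.47): [(0, 22.3056) (81, 18.7609) (81, 40) (0, 40)]  |A|=1576.8058
3. ⊥bis P0·P2 via (11.635,30.895): [(12.2302, 21.7704) (81, 18.7609) (81, 40) (11.0411, 40)]  |A|=1367.9659
4. canonical 4-gon: [(12.2302, 21.7704) (81, 18.7609) (81, 40) (11.0411, 40)]
5. shoelace: 1367.9659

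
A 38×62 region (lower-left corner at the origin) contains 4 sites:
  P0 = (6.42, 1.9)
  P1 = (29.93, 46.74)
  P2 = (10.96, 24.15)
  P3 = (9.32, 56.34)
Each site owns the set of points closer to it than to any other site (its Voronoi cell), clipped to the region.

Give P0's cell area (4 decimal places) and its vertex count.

1. box [0,38]×[0,62]: [(0, 0) (38, 0) (38, 62) (0, 62)]
2. ⊥bis P0·P1 via (18.175,24.32): [(0, 33.8493) (0, 0) (38, 0) (38, 13.9256)]  |A|=907.7229
3. ⊥bis P0·P2 via (8.69,13.025): [(0, 14.7982) (0, 0) (38, 0) (38, 7.0444)]  |A|=415.0093
4. ⊥bis P0·P3 via (7.87,29.12): [(0, 14.7982) (0, 0) (38, 0) (38, 7.0444)]  |A|=415.0093
5. canonical 4-gon: [(0, 14.7982) (0, 0) (38, 0) (38, 7.0444)]
6. shoelace: 415.0093

Area of P0's cell: 415.0093 (4 vertices)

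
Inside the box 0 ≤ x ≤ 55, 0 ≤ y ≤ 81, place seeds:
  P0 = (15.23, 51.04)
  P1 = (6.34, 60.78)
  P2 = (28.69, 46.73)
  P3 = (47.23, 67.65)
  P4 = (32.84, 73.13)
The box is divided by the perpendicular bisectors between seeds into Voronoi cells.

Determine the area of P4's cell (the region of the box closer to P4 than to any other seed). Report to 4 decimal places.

Area of P4's cell: 456.8093

1. box [0,55]×[0,81]: [(0, 0) (55, 0) (55, 81) (0, 81)]
2. ⊥bis P4·P0 via (24.035,62.085): [(55, 37.3999) (55, 81) (0.308, 81)]  |A|=1192.2879
3. ⊥bis P4·P1 via (19.59,66.955): [(20.5736, 64.8444) (55, 37.3999) (55, 81) (13.0445, 81)]  |A|=1089.405
4. ⊥bis P4·P2 via (30.765,59.93): [(20.5736, 64.8444) (25.7492, 60.7185) (55, 56.1203) (55, 81) (13.0445, 81)]  |A|=815.6111
5. ⊥bis P4·P3 via (40.035,70.39): [(20.5736, 64.8444) (25.7492, 60.7185) (35.753, 59.1459) (44.0755, 81) (13.0445, 81)]  |A|=456.8093
6. canonical 5-gon: [(20.5736, 64.8444) (25.7492, 60.7185) (35.753, 59.1459) (44.0755, 81) (13.0445, 81)]
7. shoelace: 456.8093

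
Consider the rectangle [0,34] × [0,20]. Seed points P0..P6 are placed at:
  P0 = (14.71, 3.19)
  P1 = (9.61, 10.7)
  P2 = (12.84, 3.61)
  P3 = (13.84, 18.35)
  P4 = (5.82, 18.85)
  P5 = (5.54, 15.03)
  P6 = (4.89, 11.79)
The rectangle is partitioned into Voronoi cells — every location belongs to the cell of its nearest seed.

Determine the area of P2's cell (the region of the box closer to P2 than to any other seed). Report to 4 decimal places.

1. box [0,34]×[0,20]: [(0, 0) (34, 0) (34, 20) (0, 20)]
2. ⊥bis P2·P0 via (13.775,3.4): [(0, 0) (13.0114, 0) (17.5033, 20) (0, 20)]  |A|=305.1471
3. ⊥bis P2·P1 via (11.225,7.155): [(0, 2.0412) (0, 0) (13.0114, 0) (15.0052, 8.8771)]  |A|=73.0662
4. ⊥bis P2·P3 via (13.34,10.98): [(0, 2.0412) (0, 0) (13.0114, 0) (15.0052, 8.8771)]  |A|=73.0662
5. ⊥bis P2·P4 via (9.33,11.23): [(0, 2.0412) (0, 0) (13.0114, 0) (15.0052, 8.8771)]  |A|=73.0662
6. ⊥bis P2·P5 via (9.19,9.32): [(0, 2.0412) (0, 0) (13.0114, 0) (15.0052, 8.8771)]  |A|=73.0662
7. ⊥bis P2·P6 via (8.865,7.7): [(5.7271, 4.6503) (0.9422, 0) (13.0114, 0) (15.0052, 8.8771)]  |A|=65.0302
8. canonical 4-gon: [(5.7271, 4.6503) (0.9422, 0) (13.0114, 0) (15.0052, 8.8771)]
9. shoelace: 65.0302

Area of P2's cell: 65.0302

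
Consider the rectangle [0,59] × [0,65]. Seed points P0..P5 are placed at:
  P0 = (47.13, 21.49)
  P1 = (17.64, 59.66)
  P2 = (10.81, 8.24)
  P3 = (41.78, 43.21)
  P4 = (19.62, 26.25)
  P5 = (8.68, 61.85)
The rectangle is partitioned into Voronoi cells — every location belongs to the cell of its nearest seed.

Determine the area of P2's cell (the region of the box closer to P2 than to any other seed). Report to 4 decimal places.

1. box [0,59]×[0,65]: [(0, 0) (59, 0) (59, 65) (0, 65)]
2. ⊥bis P2·P0 via (28.97,14.865): [(0, 0) (34.3929, 0) (10.6801, 65) (0, 65)]  |A|=1464.8742
3. ⊥bis P2·P1 via (14.225,33.95): [(0, 35.8395) (0, 0) (34.3929, 0) (22.4039, 32.8636)]  |A|=966.6098
4. ⊥bis P2·P3 via (26.295,25.725): [(17.4987, 33.5152) (0, 35.8395) (0, 0) (34.3929, 0) (24.3939, 27.4086)]  |A|=953.8792
5. ⊥bis P2·P4 via (15.215,17.245): [(0, 24.6878) (0, 0) (34.3929, 0) (30.901, 9.5718)]  |A|=546.0402
6. ⊥bis P2·P5 via (9.745,35.045): [(0, 24.6878) (0, 0) (34.3929, 0) (30.901, 9.5718)]  |A|=546.0402
7. canonical 4-gon: [(0, 24.6878) (0, 0) (34.3929, 0) (30.901, 9.5718)]
8. shoelace: 546.0402

Area of P2's cell: 546.0402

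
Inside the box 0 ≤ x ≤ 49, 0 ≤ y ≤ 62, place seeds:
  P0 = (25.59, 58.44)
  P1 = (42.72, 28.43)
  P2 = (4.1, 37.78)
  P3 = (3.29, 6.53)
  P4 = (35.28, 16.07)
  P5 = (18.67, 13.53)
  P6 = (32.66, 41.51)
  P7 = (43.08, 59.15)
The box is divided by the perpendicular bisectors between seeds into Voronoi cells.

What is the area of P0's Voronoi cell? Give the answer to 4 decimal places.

1. box [0,49]×[0,62]: [(0, 0) (49, 0) (49, 62) (0, 62)]
2. ⊥bis P0·P1 via (34.155,43.435): [(0, 23.939) (49, 51.9087) (49, 62) (0, 62)]  |A|=1179.7322
3. ⊥bis P0·P2 via (14.845,48.11): [(24.5889, 37.9746) (49, 51.9087) (49, 62) (1.4915, 62)]  |A|=693.8757
4. ⊥bis P0·P3 via (14.44,32.485): [(24.5889, 37.9746) (49, 51.9087) (49, 62) (1.4915, 62)]  |A|=693.8757
5. ⊥bis P0·P4 via (30.435,37.255): [(24.5889, 37.9746) (49, 51.9087) (49, 62) (1.4915, 62)]  |A|=693.8757
6. ⊥bis P0·P5 via (22.13,35.985): [(24.5889, 37.9746) (49, 51.9087) (49, 62) (1.4915, 62)]  |A|=693.8757
7. ⊥bis P0·P6 via (29.125,49.975): [(17.6564, 45.1857) (49, 58.2748) (49, 62) (1.4915, 62)]  |A|=457.7919
8. ⊥bis P0·P7 via (34.335,58.795): [(17.6564, 45.1857) (34.6002, 52.2615) (34.2049, 62) (1.4915, 62)]  |A|=358.9298
9. canonical 4-gon: [(17.6564, 45.1857) (34.6002, 52.2615) (34.2049, 62) (1.4915, 62)]
10. shoelace: 358.9298

Area of P0's cell: 358.9298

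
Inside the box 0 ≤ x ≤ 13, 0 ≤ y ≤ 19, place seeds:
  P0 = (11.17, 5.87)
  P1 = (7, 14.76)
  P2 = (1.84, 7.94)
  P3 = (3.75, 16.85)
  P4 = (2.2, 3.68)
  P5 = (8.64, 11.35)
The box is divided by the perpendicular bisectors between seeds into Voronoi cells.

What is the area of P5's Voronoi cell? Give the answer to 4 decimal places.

Area of P5's cell: 41.0376

1. box [0,13]×[0,19]: [(0, 0) (13, 0) (13, 19) (0, 19)]
2. ⊥bis P5·P0 via (9.905,8.61): [(0, 4.0371) (13, 10.0389) (13, 19) (0, 19)]  |A|=155.5062
3. ⊥bis P5·P1 via (7.82,13.055): [(0, 9.2941) (0, 4.0371) (13, 10.0389) (13, 15.5463)]  |A|=69.9683
4. ⊥bis P5·P2 via (5.24,9.645): [(4.3636, 11.3927) (6.5384, 7.0557) (13, 10.0389) (13, 15.5463)]  |A|=41.0376
5. ⊥bis P5·P3 via (6.195,14.1): [(4.3636, 11.3927) (6.5384, 7.0557) (13, 10.0389) (13, 15.5463)]  |A|=41.0376
6. ⊥bis P5·P4 via (5.42,7.515): [(4.3636, 11.3927) (6.5384, 7.0557) (13, 10.0389) (13, 15.5463)]  |A|=41.0376
7. canonical 4-gon: [(4.3636, 11.3927) (6.5384, 7.0557) (13, 10.0389) (13, 15.5463)]
8. shoelace: 41.0376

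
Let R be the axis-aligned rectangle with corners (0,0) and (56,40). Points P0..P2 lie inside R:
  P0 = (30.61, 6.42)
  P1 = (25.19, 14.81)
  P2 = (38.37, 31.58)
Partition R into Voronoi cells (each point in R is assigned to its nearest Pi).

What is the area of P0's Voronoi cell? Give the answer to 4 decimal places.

1. box [0,56]×[0,40]: [(0, 0) (56, 0) (56, 40) (0, 40)]
2. ⊥bis P0·P1 via (27.9,10.615): [(11.4683, 0) (56, 0) (56, 28.7678)]  |A|=640.5396
3. ⊥bis P0·P2 via (34.49,19): [(38.8149, 17.6661) (11.4683, 0) (56, 0) (56, 12.3658)]  |A|=499.6041
4. canonical 4-gon: [(38.8149, 17.6661) (11.4683, 0) (56, 0) (56, 12.3658)]
5. shoelace: 499.6041

Area of P0's cell: 499.6041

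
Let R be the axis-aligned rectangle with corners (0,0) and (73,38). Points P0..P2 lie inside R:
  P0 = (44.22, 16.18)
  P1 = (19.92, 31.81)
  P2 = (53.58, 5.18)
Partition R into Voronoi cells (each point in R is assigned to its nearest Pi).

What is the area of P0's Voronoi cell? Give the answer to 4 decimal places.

Area of P0's cell: 1105.9076

1. box [0,73]×[0,38]: [(0, 0) (73, 0) (73, 38) (0, 38)]
2. ⊥bis P0·P1 via (32.07,23.995): [(16.6362, 0) (73, 0) (73, 38) (41.0782, 38)]  |A|=1677.4277
3. ⊥bis P0·P2 via (48.9,10.68): [(16.6362, 0) (36.3487, 0) (73, 31.1869) (73, 38) (41.0782, 38)]  |A|=1105.9076
4. canonical 5-gon: [(16.6362, 0) (36.3487, 0) (73, 31.1869) (73, 38) (41.0782, 38)]
5. shoelace: 1105.9076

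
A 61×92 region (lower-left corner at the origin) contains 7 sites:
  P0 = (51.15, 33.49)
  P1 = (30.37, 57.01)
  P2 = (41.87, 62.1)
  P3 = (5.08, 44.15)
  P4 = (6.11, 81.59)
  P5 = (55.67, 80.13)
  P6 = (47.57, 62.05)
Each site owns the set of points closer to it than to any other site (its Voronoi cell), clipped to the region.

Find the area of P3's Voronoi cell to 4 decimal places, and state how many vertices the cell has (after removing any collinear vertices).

Area of P3's cell: 1326.9260 (5 vertices)

1. box [0,61]×[0,92]: [(0, 0) (61, 0) (61, 92) (0, 92)]
2. ⊥bis P3·P0 via (28.115,38.82): [(0, 0) (19.1326, 0) (40.4202, 92) (0, 92)]  |A|=2739.425
3. ⊥bis P3·P1 via (17.725,50.58): [(0, 85.4373) (0, 0) (19.1326, 0) (26.7358, 32.8596)]  |A|=1456.4637
4. ⊥bis P3·P2 via (23.475,53.125): [(0, 85.4373) (0, 0) (19.1326, 0) (26.7358, 32.8596)]  |A|=1456.4637
5. ⊥bis P3·P4 via (5.595,62.87): [(11.5589, 62.7059) (0, 63.0239) (0, 0) (19.1326, 0) (26.7358, 32.8596)]  |A|=1326.926
6. ⊥bis P3·P5 via (30.375,62.14): [(11.5589, 62.7059) (0, 63.0239) (0, 0) (19.1326, 0) (26.7358, 32.8596)]  |A|=1326.926
7. ⊥bis P3·P6 via (26.325,53.1): [(11.5589, 62.7059) (0, 63.0239) (0, 0) (19.1326, 0) (26.7358, 32.8596)]  |A|=1326.926
8. canonical 5-gon: [(11.5589, 62.7059) (0, 63.0239) (0, 0) (19.1326, 0) (26.7358, 32.8596)]
9. shoelace: 1326.926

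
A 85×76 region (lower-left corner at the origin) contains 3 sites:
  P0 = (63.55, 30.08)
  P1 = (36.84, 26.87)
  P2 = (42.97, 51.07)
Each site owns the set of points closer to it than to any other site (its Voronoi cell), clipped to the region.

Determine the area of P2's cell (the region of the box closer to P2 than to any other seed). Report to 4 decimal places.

Area of P2's cell: 2413.5562

1. box [0,85]×[0,76]: [(0, 0) (85, 0) (85, 76) (0, 76)]
2. ⊥bis P2·P0 via (53.26,40.575): [(0, 0) (11.8767, 0) (85, 71.695) (85, 76) (0, 76)]  |A|=3838.7102
3. ⊥bis P2·P1 via (39.905,38.97): [(0, 49.0782) (49.2172, 36.6112) (85, 71.695) (85, 76) (0, 76)]  |A|=2413.5562
4. canonical 5-gon: [(0, 49.0782) (49.2172, 36.6112) (85, 71.695) (85, 76) (0, 76)]
5. shoelace: 2413.5562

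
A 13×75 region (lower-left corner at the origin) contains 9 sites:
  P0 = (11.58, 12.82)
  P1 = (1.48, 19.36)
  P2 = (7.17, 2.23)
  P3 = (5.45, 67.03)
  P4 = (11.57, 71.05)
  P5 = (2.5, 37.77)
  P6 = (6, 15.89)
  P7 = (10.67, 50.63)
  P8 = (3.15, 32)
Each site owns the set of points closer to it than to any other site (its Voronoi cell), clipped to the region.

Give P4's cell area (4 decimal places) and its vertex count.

1. box [0,13]×[0,75]: [(0, 0) (13, 0) (13, 75) (0, 75)]
2. ⊥bis P4·P0 via (11.575,41.935): [(0, 41.933) (13, 41.9352) (13, 75) (0, 75)]  |A|=429.8563
3. ⊥bis P4·P1 via (6.525,45.205): [(0, 46.4787) (13, 43.9411) (13, 75) (0, 75)]  |A|=387.2716
4. ⊥bis P4·P2 via (9.37,36.64): [(0, 46.4787) (13, 43.9411) (13, 75) (0, 75)]  |A|=387.2716
5. ⊥bis P4·P3 via (8.51,69.04): [(13, 62.2045) (13, 75) (4.5951, 75)]  |A|=53.7726
6. ⊥bis P4·P5 via (7.035,54.41): [(13, 62.2045) (13, 75) (4.5951, 75)]  |A|=53.7726
7. ⊥bis P4·P6 via (8.785,43.47): [(13, 62.2045) (13, 75) (4.5951, 75)]  |A|=53.7726
8. ⊥bis P4·P7 via (11.12,60.84): [(13, 62.2045) (13, 75) (4.5951, 75)]  |A|=53.7726
9. ⊥bis P4·P8 via (7.36,51.525): [(13, 62.2045) (13, 75) (4.5951, 75)]  |A|=53.7726
10. canonical 3-gon: [(13, 62.2045) (13, 75) (4.5951, 75)]
11. shoelace: 53.7726

Area of P4's cell: 53.7726 (3 vertices)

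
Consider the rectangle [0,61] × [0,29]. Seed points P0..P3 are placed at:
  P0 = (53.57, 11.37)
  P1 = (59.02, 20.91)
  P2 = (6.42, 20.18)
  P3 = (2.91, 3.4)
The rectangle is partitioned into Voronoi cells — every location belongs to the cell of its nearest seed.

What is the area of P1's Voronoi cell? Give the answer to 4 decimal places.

1. box [0,61]×[0,29]: [(0, 0) (61, 0) (61, 29) (0, 29)]
2. ⊥bis P1·P0 via (56.295,16.14): [(61, 13.4521) (61, 29) (33.7841, 29)]  |A|=211.5746
3. ⊥bis P1·P2 via (32.72,20.545): [(61, 13.4521) (61, 29) (33.7841, 29)]  |A|=211.5746
4. ⊥bis P1·P3 via (30.965,12.155): [(61, 13.4521) (61, 29) (33.7841, 29)]  |A|=211.5746
5. canonical 3-gon: [(61, 13.4521) (61, 29) (33.7841, 29)]
6. shoelace: 211.5746

Area of P1's cell: 211.5746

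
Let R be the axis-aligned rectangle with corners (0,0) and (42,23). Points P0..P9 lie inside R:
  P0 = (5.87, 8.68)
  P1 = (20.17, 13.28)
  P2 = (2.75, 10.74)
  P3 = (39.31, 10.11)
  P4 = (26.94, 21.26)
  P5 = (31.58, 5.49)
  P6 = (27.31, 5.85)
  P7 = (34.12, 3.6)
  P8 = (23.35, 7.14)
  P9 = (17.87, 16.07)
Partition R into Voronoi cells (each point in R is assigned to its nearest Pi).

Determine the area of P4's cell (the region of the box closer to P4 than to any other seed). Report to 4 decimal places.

Area of P4's cell: 115.1863

1. box [0,42]×[0,23]: [(0, 0) (42, 0) (42, 23) (0, 23)]
2. ⊥bis P4·P0 via (16.405,14.97): [(25.3429, 0) (42, 0) (42, 23) (11.6106, 23)]  |A|=541.0338
3. ⊥bis P4·P1 via (23.555,17.27): [(42, 1.6218) (42, 23) (16.8009, 23)]  |A|=269.3559
4. ⊥bis P4·P2 via (14.845,16): [(42, 1.6218) (42, 23) (16.8009, 23)]  |A|=269.3559
5. ⊥bis P4·P3 via (33.125,15.685): [(29.7876, 11.9824) (39.7186, 23) (16.8009, 23)]  |A|=126.2484
6. ⊥bis P4·P5 via (29.26,13.375): [(28.433, 13.1317) (31.6863, 14.0889) (39.7186, 23) (16.8009, 23)]  |A|=123.7307
7. ⊥bis P4·P6 via (27.125,13.555): [(27.9117, 13.5739) (30.1158, 13.6268) (31.6863, 14.0889) (39.7186, 23) (16.8009, 23)]  |A|=123.2295
8. ⊥bis P4·P7 via (30.53,12.43): [(27.9117, 13.5739) (30.1158, 13.6268) (31.6863, 14.0889) (39.7186, 23) (16.8009, 23)]  |A|=123.2295
9. ⊥bis P4·P8 via (25.145,14.2): [(27.9117, 13.5739) (30.1158, 13.6268) (31.6863, 14.0889) (39.7186, 23) (16.8009, 23)]  |A|=123.2295
10. ⊥bis P4·P9 via (22.405,18.665): [(22.8714, 17.85) (27.9117, 13.5739) (30.1158, 13.6268) (31.6863, 14.0889) (39.7186, 23) (19.9244, 23)]  |A|=115.1863
11. canonical 6-gon: [(22.8714, 17.85) (27.9117, 13.5739) (30.1158, 13.6268) (31.6863, 14.0889) (39.7186, 23) (19.9244, 23)]
12. shoelace: 115.1863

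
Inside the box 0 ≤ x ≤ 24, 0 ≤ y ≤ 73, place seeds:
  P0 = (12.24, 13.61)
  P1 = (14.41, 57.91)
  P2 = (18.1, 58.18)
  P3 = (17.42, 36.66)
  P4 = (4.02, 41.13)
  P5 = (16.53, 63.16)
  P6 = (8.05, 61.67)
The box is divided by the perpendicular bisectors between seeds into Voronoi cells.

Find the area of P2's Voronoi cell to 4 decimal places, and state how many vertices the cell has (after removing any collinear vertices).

1. box [0,24]×[0,73]: [(0, 0) (24, 0) (24, 73) (0, 73)]
2. ⊥bis P2·P0 via (15.17,35.895): [(0, 37.8895) (24, 34.734) (24, 73) (0, 73)]  |A|=880.5171
3. ⊥bis P2·P1 via (16.255,58.045): [(17.902, 35.5358) (24, 34.734) (24, 73) (15.1607, 73)]  |A|=282.2507
4. ⊥bis P2·P3 via (17.76,47.42): [(17.0308, 47.443) (24, 47.2228) (24, 73) (15.1607, 73)]  |A|=202.7761
5. ⊥bis P2·P4 via (11.06,49.655): [(17.0308, 47.443) (24, 47.2228) (24, 73) (15.1607, 73)]  |A|=202.7761
6. ⊥bis P2·P5 via (17.315,60.67): [(16.0912, 60.2842) (17.0308, 47.443) (24, 47.2228) (24, 62.7775)]  |A|=106.1528
7. ⊥bis P2·P6 via (13.075,59.925): [(16.0912, 60.2842) (17.0308, 47.443) (24, 47.2228) (24, 62.7775)]  |A|=106.1528
8. canonical 4-gon: [(16.0912, 60.2842) (17.0308, 47.443) (24, 47.2228) (24, 62.7775)]
9. shoelace: 106.1528

Area of P2's cell: 106.1528 (4 vertices)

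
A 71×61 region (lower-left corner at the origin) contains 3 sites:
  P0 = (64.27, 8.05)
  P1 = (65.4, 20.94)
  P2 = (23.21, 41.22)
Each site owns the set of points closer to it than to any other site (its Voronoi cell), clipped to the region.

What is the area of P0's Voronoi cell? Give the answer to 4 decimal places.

1. box [0,71]×[0,61]: [(0, 0) (71, 0) (71, 61) (0, 61)]
2. ⊥bis P0·P1 via (64.835,14.495): [(0, 20.1788) (0, 0) (71, 0) (71, 13.9545)]  |A|=1211.732
3. ⊥bis P0·P2 via (43.74,24.635): [(37.4854, 16.8926) (23.8388, 0) (71, 0) (71, 13.9545)]  |A|=632.1784
4. canonical 4-gon: [(37.4854, 16.8926) (23.8388, 0) (71, 0) (71, 13.9545)]
5. shoelace: 632.1784

Area of P0's cell: 632.1784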